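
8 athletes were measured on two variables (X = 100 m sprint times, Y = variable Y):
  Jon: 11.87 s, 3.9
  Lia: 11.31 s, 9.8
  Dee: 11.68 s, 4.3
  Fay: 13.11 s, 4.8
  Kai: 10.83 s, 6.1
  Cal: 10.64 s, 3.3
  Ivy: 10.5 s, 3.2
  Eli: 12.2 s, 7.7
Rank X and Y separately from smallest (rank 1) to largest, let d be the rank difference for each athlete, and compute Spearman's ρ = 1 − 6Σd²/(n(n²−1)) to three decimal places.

Ranks of variable 1: 6, 4, 5, 8, 3, 2, 1, 7
Ranks of variable 2: 3, 8, 4, 5, 6, 2, 1, 7
d = r₁ − r₂: 3, -4, 1, 3, -3, 0, 0, 0
d²: 9, 16, 1, 9, 9, 0, 0, 0; Σd² = 44
ρ = 1 − 6·44/(8·63) = 1 − 264/504 = 0.476

0.476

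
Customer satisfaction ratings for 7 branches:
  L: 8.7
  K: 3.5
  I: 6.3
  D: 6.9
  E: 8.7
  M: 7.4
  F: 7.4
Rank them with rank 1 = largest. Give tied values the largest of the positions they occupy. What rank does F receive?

Sorted (descending): 8.7, 8.7, 7.4, 7.4, 6.9, 6.3, 3.5
The 2 values of 8.7 occupy positions 1–2 → each gets rank 2.
The 2 values of 7.4 occupy positions 3–4 → each gets rank 4.
F has value 7.4 → rank 4.

4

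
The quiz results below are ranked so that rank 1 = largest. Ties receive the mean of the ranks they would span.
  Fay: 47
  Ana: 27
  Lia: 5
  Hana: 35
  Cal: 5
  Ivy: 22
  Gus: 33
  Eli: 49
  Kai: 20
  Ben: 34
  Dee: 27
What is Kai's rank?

9

Sorted (descending): 49, 47, 35, 34, 33, 27, 27, 22, 20, 5, 5
The 2 values of 27 occupy positions 6–7 → average rank (6+7)/2 = 6.5.
The 2 values of 5 occupy positions 10–11 → average rank (10+11)/2 = 10.5.
Kai has value 20 → rank 9.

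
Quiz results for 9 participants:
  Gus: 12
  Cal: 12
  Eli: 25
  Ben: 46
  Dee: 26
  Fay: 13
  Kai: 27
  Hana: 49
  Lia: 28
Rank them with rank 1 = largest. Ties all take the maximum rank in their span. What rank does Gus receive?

Sorted (descending): 49, 46, 28, 27, 26, 25, 13, 12, 12
The 2 values of 12 occupy positions 8–9 → each gets rank 9.
Gus has value 12 → rank 9.

9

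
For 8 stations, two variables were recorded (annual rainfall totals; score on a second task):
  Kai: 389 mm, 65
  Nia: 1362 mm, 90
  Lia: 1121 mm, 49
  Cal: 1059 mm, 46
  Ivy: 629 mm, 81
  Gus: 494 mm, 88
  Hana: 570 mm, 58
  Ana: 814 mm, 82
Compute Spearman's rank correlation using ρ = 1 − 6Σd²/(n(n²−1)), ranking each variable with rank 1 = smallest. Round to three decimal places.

-0.024

Ranks of variable 1: 1, 8, 7, 6, 4, 2, 3, 5
Ranks of variable 2: 4, 8, 2, 1, 5, 7, 3, 6
d = r₁ − r₂: -3, 0, 5, 5, -1, -5, 0, -1
d²: 9, 0, 25, 25, 1, 25, 0, 1; Σd² = 86
ρ = 1 − 6·86/(8·63) = 1 − 516/504 = -0.024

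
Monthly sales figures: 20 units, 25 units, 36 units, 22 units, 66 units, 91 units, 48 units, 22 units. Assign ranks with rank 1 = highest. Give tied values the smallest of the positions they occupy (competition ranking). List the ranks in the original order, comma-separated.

8, 5, 4, 6, 2, 1, 3, 6

Sorted (descending): 91, 66, 48, 36, 25, 22, 22, 20
The 2 values of 22 occupy positions 6–7 → each gets rank 6.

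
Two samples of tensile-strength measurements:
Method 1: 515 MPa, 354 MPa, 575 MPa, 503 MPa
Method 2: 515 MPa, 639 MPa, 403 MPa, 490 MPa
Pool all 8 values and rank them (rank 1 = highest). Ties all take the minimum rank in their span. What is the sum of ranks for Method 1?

18

Sorted (descending): 639, 575, 515, 515, 503, 490, 403, 354
The 2 values of 515 occupy positions 3–4 → each gets rank 3.
Method 1 values → pooled ranks: 515→3, 354→8, 575→2, 503→5
Rank sum = 3 + 8 + 2 + 5 = 18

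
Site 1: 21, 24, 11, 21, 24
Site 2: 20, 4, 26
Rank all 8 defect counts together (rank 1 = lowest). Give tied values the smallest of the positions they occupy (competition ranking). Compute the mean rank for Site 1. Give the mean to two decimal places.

4.40

Sorted (ascending): 4, 11, 20, 21, 21, 24, 24, 26
The 2 values of 21 occupy positions 4–5 → each gets rank 4.
The 2 values of 24 occupy positions 6–7 → each gets rank 6.
Site 1 values → pooled ranks: 21→4, 24→6, 11→2, 21→4, 24→6
Mean rank = (4 + 6 + 2 + 4 + 6) / 5 = 4.40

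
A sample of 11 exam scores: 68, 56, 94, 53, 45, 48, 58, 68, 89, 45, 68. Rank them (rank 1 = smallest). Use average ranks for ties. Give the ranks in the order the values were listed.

Sorted (ascending): 45, 45, 48, 53, 56, 58, 68, 68, 68, 89, 94
The 2 values of 45 occupy positions 1–2 → average rank (1+2)/2 = 1.5.
The 3 values of 68 occupy positions 7–9 → average rank 8.

8, 5, 11, 4, 1.5, 3, 6, 8, 10, 1.5, 8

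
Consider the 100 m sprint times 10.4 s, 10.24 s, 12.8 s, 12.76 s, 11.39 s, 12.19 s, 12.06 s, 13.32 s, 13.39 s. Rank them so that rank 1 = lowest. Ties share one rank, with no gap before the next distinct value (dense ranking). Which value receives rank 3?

11.39

Sorted (ascending): 10.24, 10.4, 11.39, 12.06, 12.19, 12.76, 12.8, 13.32, 13.39
No ties — each value takes its position as its rank.
Rank 3 → value 11.39.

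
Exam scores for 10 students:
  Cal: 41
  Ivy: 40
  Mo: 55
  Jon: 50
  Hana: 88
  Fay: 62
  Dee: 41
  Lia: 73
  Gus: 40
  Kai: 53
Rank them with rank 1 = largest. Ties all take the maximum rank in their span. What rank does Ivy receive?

Sorted (descending): 88, 73, 62, 55, 53, 50, 41, 41, 40, 40
The 2 values of 41 occupy positions 7–8 → each gets rank 8.
The 2 values of 40 occupy positions 9–10 → each gets rank 10.
Ivy has value 40 → rank 10.

10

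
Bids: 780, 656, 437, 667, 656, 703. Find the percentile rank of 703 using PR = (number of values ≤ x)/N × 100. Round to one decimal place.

N = 6.
Strictly below 703: 4. Equal to 703: 1.
PR = 5/6 × 100 = 83.3

83.3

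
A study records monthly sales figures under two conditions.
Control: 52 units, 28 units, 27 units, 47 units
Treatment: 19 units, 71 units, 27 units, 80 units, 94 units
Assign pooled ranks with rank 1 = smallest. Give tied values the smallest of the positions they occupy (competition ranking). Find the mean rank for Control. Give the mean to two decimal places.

4.25

Sorted (ascending): 19, 27, 27, 28, 47, 52, 71, 80, 94
The 2 values of 27 occupy positions 2–3 → each gets rank 2.
Control values → pooled ranks: 52→6, 28→4, 27→2, 47→5
Mean rank = (6 + 4 + 2 + 5) / 4 = 4.25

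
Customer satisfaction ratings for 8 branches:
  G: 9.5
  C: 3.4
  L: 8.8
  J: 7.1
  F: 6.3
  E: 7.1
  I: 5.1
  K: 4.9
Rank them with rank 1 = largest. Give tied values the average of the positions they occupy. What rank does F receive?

5

Sorted (descending): 9.5, 8.8, 7.1, 7.1, 6.3, 5.1, 4.9, 3.4
The 2 values of 7.1 occupy positions 3–4 → average rank (3+4)/2 = 3.5.
F has value 6.3 → rank 5.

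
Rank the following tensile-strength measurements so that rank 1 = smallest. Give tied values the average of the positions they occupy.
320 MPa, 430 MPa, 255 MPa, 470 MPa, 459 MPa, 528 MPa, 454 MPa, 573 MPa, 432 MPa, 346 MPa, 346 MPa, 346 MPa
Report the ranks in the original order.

2, 6, 1, 10, 9, 11, 8, 12, 7, 4, 4, 4

Sorted (ascending): 255, 320, 346, 346, 346, 430, 432, 454, 459, 470, 528, 573
The 3 values of 346 occupy positions 3–5 → average rank 4.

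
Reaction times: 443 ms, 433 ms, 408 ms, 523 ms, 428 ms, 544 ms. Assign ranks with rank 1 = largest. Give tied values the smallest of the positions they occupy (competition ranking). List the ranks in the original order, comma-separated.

Sorted (descending): 544, 523, 443, 433, 428, 408
No ties — each value takes its position as its rank.

3, 4, 6, 2, 5, 1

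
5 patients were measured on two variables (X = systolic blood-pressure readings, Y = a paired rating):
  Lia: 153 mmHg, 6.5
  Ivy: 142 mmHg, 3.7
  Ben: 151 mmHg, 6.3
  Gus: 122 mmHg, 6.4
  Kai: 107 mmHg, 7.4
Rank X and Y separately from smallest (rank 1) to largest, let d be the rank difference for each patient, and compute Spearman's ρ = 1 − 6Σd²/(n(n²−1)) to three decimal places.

-0.300

Ranks of variable 1: 5, 3, 4, 2, 1
Ranks of variable 2: 4, 1, 2, 3, 5
d = r₁ − r₂: 1, 2, 2, -1, -4
d²: 1, 4, 4, 1, 16; Σd² = 26
ρ = 1 − 6·26/(5·24) = 1 − 156/120 = -0.300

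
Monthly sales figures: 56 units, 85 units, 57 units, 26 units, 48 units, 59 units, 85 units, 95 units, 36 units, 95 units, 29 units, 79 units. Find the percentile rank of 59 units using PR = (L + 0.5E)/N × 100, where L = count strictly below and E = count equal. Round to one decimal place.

N = 12.
Strictly below 59: 6. Equal to 59: 1.
PR = (6 + 0.5·1)/12 × 100 = 54.2

54.2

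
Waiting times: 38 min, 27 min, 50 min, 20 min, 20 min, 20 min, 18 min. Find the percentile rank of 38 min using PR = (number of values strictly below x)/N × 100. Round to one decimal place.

N = 7.
Strictly below 38: 5. Equal to 38: 1.
PR = 5/7 × 100 = 71.4

71.4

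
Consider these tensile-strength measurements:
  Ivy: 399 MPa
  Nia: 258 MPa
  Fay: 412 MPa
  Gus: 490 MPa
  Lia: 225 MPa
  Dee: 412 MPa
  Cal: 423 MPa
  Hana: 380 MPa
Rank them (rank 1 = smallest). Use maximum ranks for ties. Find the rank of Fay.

6

Sorted (ascending): 225, 258, 380, 399, 412, 412, 423, 490
The 2 values of 412 occupy positions 5–6 → each gets rank 6.
Fay has value 412 MPa → rank 6.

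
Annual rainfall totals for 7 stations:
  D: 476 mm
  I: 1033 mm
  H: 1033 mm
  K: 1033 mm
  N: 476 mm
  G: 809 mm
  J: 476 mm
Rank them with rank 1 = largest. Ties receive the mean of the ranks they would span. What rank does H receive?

2

Sorted (descending): 1033, 1033, 1033, 809, 476, 476, 476
The 3 values of 1033 occupy positions 1–3 → average rank 2.
The 3 values of 476 occupy positions 5–7 → average rank 6.
H has value 1033 mm → rank 2.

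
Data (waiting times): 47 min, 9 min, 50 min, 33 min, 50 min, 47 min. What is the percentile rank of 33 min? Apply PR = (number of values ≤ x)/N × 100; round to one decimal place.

33.3

N = 6.
Strictly below 33: 1. Equal to 33: 1.
PR = 2/6 × 100 = 33.3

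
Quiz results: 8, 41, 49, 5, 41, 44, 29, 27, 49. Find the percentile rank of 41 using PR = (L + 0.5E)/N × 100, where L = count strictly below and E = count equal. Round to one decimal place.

55.6

N = 9.
Strictly below 41: 4. Equal to 41: 2.
PR = (4 + 0.5·2)/9 × 100 = 55.6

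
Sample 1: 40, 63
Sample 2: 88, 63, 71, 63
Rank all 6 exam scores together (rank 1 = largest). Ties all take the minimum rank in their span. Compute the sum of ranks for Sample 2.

Sorted (descending): 88, 71, 63, 63, 63, 40
The 3 values of 63 occupy positions 3–5 → each gets rank 3.
Sample 2 values → pooled ranks: 88→1, 63→3, 71→2, 63→3
Rank sum = 1 + 3 + 2 + 3 = 9

9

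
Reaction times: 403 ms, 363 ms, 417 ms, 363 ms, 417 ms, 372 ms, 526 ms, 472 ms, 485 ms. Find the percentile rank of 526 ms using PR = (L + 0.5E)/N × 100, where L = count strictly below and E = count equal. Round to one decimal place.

94.4

N = 9.
Strictly below 526: 8. Equal to 526: 1.
PR = (8 + 0.5·1)/9 × 100 = 94.4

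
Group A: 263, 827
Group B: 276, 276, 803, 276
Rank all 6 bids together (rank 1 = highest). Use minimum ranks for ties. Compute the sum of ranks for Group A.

Sorted (descending): 827, 803, 276, 276, 276, 263
The 3 values of 276 occupy positions 3–5 → each gets rank 3.
Group A values → pooled ranks: 263→6, 827→1
Rank sum = 6 + 1 = 7

7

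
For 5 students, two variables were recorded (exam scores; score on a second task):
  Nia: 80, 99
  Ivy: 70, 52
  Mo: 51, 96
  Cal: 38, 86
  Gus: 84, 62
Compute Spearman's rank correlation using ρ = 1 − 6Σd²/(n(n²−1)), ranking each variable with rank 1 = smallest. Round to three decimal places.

-0.100

Ranks of variable 1: 4, 3, 2, 1, 5
Ranks of variable 2: 5, 1, 4, 3, 2
d = r₁ − r₂: -1, 2, -2, -2, 3
d²: 1, 4, 4, 4, 9; Σd² = 22
ρ = 1 − 6·22/(5·24) = 1 − 132/120 = -0.100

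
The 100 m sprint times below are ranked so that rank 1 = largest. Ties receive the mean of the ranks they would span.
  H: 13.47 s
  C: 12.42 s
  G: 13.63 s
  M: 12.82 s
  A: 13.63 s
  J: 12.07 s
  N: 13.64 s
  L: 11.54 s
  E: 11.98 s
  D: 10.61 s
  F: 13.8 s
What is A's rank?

3.5

Sorted (descending): 13.8, 13.64, 13.63, 13.63, 13.47, 12.82, 12.42, 12.07, 11.98, 11.54, 10.61
The 2 values of 13.63 occupy positions 3–4 → average rank (3+4)/2 = 3.5.
A has value 13.63 s → rank 3.5.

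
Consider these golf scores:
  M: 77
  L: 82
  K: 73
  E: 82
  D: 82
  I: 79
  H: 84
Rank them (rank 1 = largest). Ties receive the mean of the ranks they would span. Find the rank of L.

3

Sorted (descending): 84, 82, 82, 82, 79, 77, 73
The 3 values of 82 occupy positions 2–4 → average rank 3.
L has value 82 → rank 3.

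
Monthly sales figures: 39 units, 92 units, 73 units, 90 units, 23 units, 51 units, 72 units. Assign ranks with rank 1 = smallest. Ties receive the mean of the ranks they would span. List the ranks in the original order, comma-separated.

2, 7, 5, 6, 1, 3, 4

Sorted (ascending): 23, 39, 51, 72, 73, 90, 92
No ties — each value takes its position as its rank.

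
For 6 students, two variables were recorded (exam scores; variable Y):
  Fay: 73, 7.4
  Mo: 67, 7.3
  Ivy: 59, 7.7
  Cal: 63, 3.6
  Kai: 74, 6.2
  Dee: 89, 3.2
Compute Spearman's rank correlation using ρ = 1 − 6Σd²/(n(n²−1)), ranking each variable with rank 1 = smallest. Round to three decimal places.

-0.600

Ranks of variable 1: 4, 3, 1, 2, 5, 6
Ranks of variable 2: 5, 4, 6, 2, 3, 1
d = r₁ − r₂: -1, -1, -5, 0, 2, 5
d²: 1, 1, 25, 0, 4, 25; Σd² = 56
ρ = 1 − 6·56/(6·35) = 1 − 336/210 = -0.600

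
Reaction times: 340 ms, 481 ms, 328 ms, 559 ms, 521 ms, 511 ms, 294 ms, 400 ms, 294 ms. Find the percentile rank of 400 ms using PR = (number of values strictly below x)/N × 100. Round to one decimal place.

44.4

N = 9.
Strictly below 400: 4. Equal to 400: 1.
PR = 4/9 × 100 = 44.4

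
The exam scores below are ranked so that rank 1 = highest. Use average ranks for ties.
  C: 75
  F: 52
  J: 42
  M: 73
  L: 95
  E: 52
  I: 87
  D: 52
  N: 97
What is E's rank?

7

Sorted (descending): 97, 95, 87, 75, 73, 52, 52, 52, 42
The 3 values of 52 occupy positions 6–8 → average rank 7.
E has value 52 → rank 7.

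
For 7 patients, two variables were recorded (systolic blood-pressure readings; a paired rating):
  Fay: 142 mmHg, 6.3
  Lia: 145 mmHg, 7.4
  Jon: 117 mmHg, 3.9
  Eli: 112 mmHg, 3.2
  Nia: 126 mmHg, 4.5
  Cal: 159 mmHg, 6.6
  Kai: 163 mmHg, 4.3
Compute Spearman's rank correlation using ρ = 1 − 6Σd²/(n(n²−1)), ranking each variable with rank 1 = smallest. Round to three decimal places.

Ranks of variable 1: 4, 5, 2, 1, 3, 6, 7
Ranks of variable 2: 5, 7, 2, 1, 4, 6, 3
d = r₁ − r₂: -1, -2, 0, 0, -1, 0, 4
d²: 1, 4, 0, 0, 1, 0, 16; Σd² = 22
ρ = 1 − 6·22/(7·48) = 1 − 132/336 = 0.607

0.607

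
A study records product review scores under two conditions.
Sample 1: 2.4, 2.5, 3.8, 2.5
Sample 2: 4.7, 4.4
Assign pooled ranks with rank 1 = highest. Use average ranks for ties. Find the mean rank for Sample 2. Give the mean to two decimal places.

1.50

Sorted (descending): 4.7, 4.4, 3.8, 2.5, 2.5, 2.4
The 2 values of 2.5 occupy positions 4–5 → average rank (4+5)/2 = 4.5.
Sample 2 values → pooled ranks: 4.7→1, 4.4→2
Mean rank = (1 + 2) / 2 = 1.50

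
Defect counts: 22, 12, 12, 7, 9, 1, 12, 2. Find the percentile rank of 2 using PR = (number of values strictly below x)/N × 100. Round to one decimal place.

12.5

N = 8.
Strictly below 2: 1. Equal to 2: 1.
PR = 1/8 × 100 = 12.5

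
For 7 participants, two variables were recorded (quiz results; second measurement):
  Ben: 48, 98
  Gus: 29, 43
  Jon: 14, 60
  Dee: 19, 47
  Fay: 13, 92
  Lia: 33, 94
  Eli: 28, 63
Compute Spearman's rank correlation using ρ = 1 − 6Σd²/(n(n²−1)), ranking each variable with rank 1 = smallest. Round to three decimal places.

0.393

Ranks of variable 1: 7, 5, 2, 3, 1, 6, 4
Ranks of variable 2: 7, 1, 3, 2, 5, 6, 4
d = r₁ − r₂: 0, 4, -1, 1, -4, 0, 0
d²: 0, 16, 1, 1, 16, 0, 0; Σd² = 34
ρ = 1 − 6·34/(7·48) = 1 − 204/336 = 0.393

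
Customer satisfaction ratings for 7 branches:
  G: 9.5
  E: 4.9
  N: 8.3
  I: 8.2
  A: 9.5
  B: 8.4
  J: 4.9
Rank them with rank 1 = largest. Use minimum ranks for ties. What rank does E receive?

6

Sorted (descending): 9.5, 9.5, 8.4, 8.3, 8.2, 4.9, 4.9
The 2 values of 9.5 occupy positions 1–2 → each gets rank 1.
The 2 values of 4.9 occupy positions 6–7 → each gets rank 6.
E has value 4.9 → rank 6.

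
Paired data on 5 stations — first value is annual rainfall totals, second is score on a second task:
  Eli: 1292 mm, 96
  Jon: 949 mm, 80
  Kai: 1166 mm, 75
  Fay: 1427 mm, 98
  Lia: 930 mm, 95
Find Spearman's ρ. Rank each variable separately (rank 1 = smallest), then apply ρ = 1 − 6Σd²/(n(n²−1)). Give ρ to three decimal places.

Ranks of variable 1: 4, 2, 3, 5, 1
Ranks of variable 2: 4, 2, 1, 5, 3
d = r₁ − r₂: 0, 0, 2, 0, -2
d²: 0, 0, 4, 0, 4; Σd² = 8
ρ = 1 − 6·8/(5·24) = 1 − 48/120 = 0.600

0.600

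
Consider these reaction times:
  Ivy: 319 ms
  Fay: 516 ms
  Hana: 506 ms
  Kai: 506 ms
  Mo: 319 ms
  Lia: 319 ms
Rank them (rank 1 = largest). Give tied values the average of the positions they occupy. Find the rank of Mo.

Sorted (descending): 516, 506, 506, 319, 319, 319
The 2 values of 506 occupy positions 2–3 → average rank (2+3)/2 = 2.5.
The 3 values of 319 occupy positions 4–6 → average rank 5.
Mo has value 319 ms → rank 5.

5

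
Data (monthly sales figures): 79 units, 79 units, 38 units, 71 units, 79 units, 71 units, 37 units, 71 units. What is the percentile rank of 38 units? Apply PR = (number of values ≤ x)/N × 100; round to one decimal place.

N = 8.
Strictly below 38: 1. Equal to 38: 1.
PR = 2/8 × 100 = 25.0

25.0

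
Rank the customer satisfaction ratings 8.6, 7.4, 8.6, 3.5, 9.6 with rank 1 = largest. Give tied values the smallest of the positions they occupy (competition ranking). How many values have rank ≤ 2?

3

Sorted (descending): 9.6, 8.6, 8.6, 7.4, 3.5
The 2 values of 8.6 occupy positions 2–3 → each gets rank 2.
Ranks ≤ 2: {1, 2, 2} → 3 values.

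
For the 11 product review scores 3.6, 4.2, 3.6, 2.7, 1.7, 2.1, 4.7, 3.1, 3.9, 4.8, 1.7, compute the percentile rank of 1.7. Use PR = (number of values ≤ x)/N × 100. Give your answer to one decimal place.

18.2

N = 11.
Strictly below 1.7: 0. Equal to 1.7: 2.
PR = 2/11 × 100 = 18.2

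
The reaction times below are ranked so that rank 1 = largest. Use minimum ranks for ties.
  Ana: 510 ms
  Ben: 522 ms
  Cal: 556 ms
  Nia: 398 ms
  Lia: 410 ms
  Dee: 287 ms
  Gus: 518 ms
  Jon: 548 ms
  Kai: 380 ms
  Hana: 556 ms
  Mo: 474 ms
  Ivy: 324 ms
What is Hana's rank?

Sorted (descending): 556, 556, 548, 522, 518, 510, 474, 410, 398, 380, 324, 287
The 2 values of 556 occupy positions 1–2 → each gets rank 1.
Hana has value 556 ms → rank 1.

1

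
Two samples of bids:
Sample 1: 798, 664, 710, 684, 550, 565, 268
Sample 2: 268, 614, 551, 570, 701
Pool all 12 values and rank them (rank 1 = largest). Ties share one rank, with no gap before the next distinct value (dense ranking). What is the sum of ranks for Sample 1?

Sorted (descending): 798, 710, 701, 684, 664, 614, 570, 565, 551, 550, 268, 268
The 2 values of 268 share dense rank 11.
Remaining distinct values take the next consecutive integers.
Sample 1 values → pooled ranks: 798→1, 664→5, 710→2, 684→4, 550→10, 565→8, 268→11
Rank sum = 1 + 5 + 2 + 4 + 10 + 8 + 11 = 41

41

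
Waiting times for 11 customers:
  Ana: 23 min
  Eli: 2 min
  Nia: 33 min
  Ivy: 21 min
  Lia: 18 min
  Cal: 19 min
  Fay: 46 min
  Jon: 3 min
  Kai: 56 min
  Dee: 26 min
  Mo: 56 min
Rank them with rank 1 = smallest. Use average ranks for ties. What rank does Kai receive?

Sorted (ascending): 2, 3, 18, 19, 21, 23, 26, 33, 46, 56, 56
The 2 values of 56 occupy positions 10–11 → average rank (10+11)/2 = 10.5.
Kai has value 56 min → rank 10.5.

10.5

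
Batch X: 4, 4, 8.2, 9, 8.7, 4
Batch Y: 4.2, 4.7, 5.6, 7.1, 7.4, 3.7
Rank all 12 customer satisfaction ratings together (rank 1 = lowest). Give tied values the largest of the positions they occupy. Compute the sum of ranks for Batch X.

Sorted (ascending): 3.7, 4, 4, 4, 4.2, 4.7, 5.6, 7.1, 7.4, 8.2, 8.7, 9
The 3 values of 4 occupy positions 2–4 → each gets rank 4.
Batch X values → pooled ranks: 4→4, 4→4, 8.2→10, 9→12, 8.7→11, 4→4
Rank sum = 4 + 4 + 10 + 12 + 11 + 4 = 45

45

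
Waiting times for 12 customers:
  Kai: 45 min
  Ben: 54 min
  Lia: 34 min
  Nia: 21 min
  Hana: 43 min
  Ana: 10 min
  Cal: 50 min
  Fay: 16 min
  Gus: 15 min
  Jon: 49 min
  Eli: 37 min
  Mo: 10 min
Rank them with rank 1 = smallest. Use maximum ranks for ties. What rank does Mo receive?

2

Sorted (ascending): 10, 10, 15, 16, 21, 34, 37, 43, 45, 49, 50, 54
The 2 values of 10 occupy positions 1–2 → each gets rank 2.
Mo has value 10 min → rank 2.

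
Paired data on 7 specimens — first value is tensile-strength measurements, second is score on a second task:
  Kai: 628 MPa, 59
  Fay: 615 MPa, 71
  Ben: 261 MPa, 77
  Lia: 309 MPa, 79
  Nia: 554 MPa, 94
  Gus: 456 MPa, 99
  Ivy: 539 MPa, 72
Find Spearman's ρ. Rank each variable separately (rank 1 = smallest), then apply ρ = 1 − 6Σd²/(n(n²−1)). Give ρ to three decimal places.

-0.571

Ranks of variable 1: 7, 6, 1, 2, 5, 3, 4
Ranks of variable 2: 1, 2, 4, 5, 6, 7, 3
d = r₁ − r₂: 6, 4, -3, -3, -1, -4, 1
d²: 36, 16, 9, 9, 1, 16, 1; Σd² = 88
ρ = 1 − 6·88/(7·48) = 1 − 528/336 = -0.571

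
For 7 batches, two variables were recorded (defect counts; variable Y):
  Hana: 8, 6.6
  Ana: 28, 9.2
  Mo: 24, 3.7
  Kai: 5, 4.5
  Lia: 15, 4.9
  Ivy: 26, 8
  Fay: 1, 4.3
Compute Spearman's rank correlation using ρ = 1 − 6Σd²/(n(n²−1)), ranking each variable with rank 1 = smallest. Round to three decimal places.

Ranks of variable 1: 3, 7, 5, 2, 4, 6, 1
Ranks of variable 2: 5, 7, 1, 3, 4, 6, 2
d = r₁ − r₂: -2, 0, 4, -1, 0, 0, -1
d²: 4, 0, 16, 1, 0, 0, 1; Σd² = 22
ρ = 1 − 6·22/(7·48) = 1 − 132/336 = 0.607

0.607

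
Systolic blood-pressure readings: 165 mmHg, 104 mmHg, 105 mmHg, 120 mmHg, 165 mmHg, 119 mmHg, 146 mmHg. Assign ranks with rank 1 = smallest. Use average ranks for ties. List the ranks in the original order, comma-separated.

6.5, 1, 2, 4, 6.5, 3, 5

Sorted (ascending): 104, 105, 119, 120, 146, 165, 165
The 2 values of 165 occupy positions 6–7 → average rank (6+7)/2 = 6.5.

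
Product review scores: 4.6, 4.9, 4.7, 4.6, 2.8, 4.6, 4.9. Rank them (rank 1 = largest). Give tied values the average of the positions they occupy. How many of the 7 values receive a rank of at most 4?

Sorted (descending): 4.9, 4.9, 4.7, 4.6, 4.6, 4.6, 2.8
The 2 values of 4.9 occupy positions 1–2 → average rank (1+2)/2 = 1.5.
The 3 values of 4.6 occupy positions 4–6 → average rank 5.
Ranks ≤ 4: {1.5, 1.5, 3} → 3 values.

3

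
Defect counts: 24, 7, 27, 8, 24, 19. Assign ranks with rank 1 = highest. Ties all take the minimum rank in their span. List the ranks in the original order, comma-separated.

2, 6, 1, 5, 2, 4

Sorted (descending): 27, 24, 24, 19, 8, 7
The 2 values of 24 occupy positions 2–3 → each gets rank 2.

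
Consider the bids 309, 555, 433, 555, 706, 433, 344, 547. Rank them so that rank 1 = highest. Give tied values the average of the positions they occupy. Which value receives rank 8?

Sorted (descending): 706, 555, 555, 547, 433, 433, 344, 309
The 2 values of 555 occupy positions 2–3 → average rank (2+3)/2 = 2.5.
The 2 values of 433 occupy positions 5–6 → average rank (5+6)/2 = 5.5.
Rank 8 → value 309.

309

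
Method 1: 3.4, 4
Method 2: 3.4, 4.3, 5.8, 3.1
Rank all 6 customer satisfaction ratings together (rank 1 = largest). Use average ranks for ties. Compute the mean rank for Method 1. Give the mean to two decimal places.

Sorted (descending): 5.8, 4.3, 4, 3.4, 3.4, 3.1
The 2 values of 3.4 occupy positions 4–5 → average rank (4+5)/2 = 4.5.
Method 1 values → pooled ranks: 3.4→4.5, 4→3
Mean rank = (4.5 + 3) / 2 = 3.75

3.75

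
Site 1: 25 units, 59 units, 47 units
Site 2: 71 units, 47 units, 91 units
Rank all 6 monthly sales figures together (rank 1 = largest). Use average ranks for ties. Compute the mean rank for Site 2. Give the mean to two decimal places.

Sorted (descending): 91, 71, 59, 47, 47, 25
The 2 values of 47 occupy positions 4–5 → average rank (4+5)/2 = 4.5.
Site 2 values → pooled ranks: 71→2, 47→4.5, 91→1
Mean rank = (2 + 4.5 + 1) / 3 = 2.50

2.50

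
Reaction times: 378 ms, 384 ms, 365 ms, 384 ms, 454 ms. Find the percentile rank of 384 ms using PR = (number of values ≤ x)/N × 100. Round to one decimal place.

80.0

N = 5.
Strictly below 384: 2. Equal to 384: 2.
PR = 4/5 × 100 = 80.0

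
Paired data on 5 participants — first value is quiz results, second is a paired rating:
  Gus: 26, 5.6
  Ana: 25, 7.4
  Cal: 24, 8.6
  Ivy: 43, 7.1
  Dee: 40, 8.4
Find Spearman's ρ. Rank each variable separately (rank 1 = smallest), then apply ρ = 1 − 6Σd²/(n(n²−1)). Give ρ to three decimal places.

-0.500

Ranks of variable 1: 3, 2, 1, 5, 4
Ranks of variable 2: 1, 3, 5, 2, 4
d = r₁ − r₂: 2, -1, -4, 3, 0
d²: 4, 1, 16, 9, 0; Σd² = 30
ρ = 1 − 6·30/(5·24) = 1 − 180/120 = -0.500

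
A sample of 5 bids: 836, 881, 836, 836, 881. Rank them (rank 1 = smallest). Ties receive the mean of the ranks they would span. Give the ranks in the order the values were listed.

Sorted (ascending): 836, 836, 836, 881, 881
The 3 values of 836 occupy positions 1–3 → average rank 2.
The 2 values of 881 occupy positions 4–5 → average rank (4+5)/2 = 4.5.

2, 4.5, 2, 2, 4.5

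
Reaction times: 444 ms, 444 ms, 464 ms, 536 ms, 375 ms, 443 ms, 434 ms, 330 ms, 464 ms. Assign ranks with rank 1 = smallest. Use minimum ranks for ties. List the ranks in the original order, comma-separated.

Sorted (ascending): 330, 375, 434, 443, 444, 444, 464, 464, 536
The 2 values of 444 occupy positions 5–6 → each gets rank 5.
The 2 values of 464 occupy positions 7–8 → each gets rank 7.

5, 5, 7, 9, 2, 4, 3, 1, 7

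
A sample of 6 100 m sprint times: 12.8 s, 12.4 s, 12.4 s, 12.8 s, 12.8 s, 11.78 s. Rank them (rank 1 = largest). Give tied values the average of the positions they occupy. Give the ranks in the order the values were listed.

2, 4.5, 4.5, 2, 2, 6

Sorted (descending): 12.8, 12.8, 12.8, 12.4, 12.4, 11.78
The 3 values of 12.8 occupy positions 1–3 → average rank 2.
The 2 values of 12.4 occupy positions 4–5 → average rank (4+5)/2 = 4.5.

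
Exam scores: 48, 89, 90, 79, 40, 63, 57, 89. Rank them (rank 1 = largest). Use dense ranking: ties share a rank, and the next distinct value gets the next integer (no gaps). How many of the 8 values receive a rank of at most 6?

7

Sorted (descending): 90, 89, 89, 79, 63, 57, 48, 40
The 2 values of 89 share dense rank 2.
Remaining distinct values take the next consecutive integers.
Ranks ≤ 6: {1, 2, 2, 3, 4, 5, 6} → 7 values.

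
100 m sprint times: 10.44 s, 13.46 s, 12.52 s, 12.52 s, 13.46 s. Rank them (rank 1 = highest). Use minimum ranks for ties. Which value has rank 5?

Sorted (descending): 13.46, 13.46, 12.52, 12.52, 10.44
The 2 values of 13.46 occupy positions 1–2 → each gets rank 1.
The 2 values of 12.52 occupy positions 3–4 → each gets rank 3.
Rank 5 → value 10.44.

10.44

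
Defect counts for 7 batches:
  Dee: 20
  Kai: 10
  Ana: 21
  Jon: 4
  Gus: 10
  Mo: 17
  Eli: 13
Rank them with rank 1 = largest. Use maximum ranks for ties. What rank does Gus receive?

Sorted (descending): 21, 20, 17, 13, 10, 10, 4
The 2 values of 10 occupy positions 5–6 → each gets rank 6.
Gus has value 10 → rank 6.

6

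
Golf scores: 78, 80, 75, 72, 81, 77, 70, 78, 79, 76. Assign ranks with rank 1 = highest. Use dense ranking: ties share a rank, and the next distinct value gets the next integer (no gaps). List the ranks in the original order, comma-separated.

Sorted (descending): 81, 80, 79, 78, 78, 77, 76, 75, 72, 70
The 2 values of 78 share dense rank 4.
Remaining distinct values take the next consecutive integers.

4, 2, 7, 8, 1, 5, 9, 4, 3, 6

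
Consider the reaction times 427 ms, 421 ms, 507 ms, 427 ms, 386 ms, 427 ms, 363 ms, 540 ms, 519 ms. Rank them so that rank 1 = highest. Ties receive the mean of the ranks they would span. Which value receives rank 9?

Sorted (descending): 540, 519, 507, 427, 427, 427, 421, 386, 363
The 3 values of 427 occupy positions 4–6 → average rank 5.
Rank 9 → value 363.

363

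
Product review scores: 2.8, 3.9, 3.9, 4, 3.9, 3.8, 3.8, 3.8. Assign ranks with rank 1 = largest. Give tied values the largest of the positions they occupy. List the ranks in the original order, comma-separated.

Sorted (descending): 4, 3.9, 3.9, 3.9, 3.8, 3.8, 3.8, 2.8
The 3 values of 3.9 occupy positions 2–4 → each gets rank 4.
The 3 values of 3.8 occupy positions 5–7 → each gets rank 7.

8, 4, 4, 1, 4, 7, 7, 7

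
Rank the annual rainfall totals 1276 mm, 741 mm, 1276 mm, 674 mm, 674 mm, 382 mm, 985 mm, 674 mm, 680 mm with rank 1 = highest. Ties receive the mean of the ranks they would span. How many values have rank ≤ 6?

Sorted (descending): 1276, 1276, 985, 741, 680, 674, 674, 674, 382
The 2 values of 1276 occupy positions 1–2 → average rank (1+2)/2 = 1.5.
The 3 values of 674 occupy positions 6–8 → average rank 7.
Ranks ≤ 6: {1.5, 1.5, 3, 4, 5} → 5 values.

5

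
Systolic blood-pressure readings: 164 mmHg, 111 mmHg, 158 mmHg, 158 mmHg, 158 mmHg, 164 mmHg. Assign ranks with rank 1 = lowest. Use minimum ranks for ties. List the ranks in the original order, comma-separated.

5, 1, 2, 2, 2, 5

Sorted (ascending): 111, 158, 158, 158, 164, 164
The 3 values of 158 occupy positions 2–4 → each gets rank 2.
The 2 values of 164 occupy positions 5–6 → each gets rank 5.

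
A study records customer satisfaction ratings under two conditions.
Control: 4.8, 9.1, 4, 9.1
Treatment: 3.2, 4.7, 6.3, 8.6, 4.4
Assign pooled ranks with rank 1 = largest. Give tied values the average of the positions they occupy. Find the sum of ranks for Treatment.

29

Sorted (descending): 9.1, 9.1, 8.6, 6.3, 4.8, 4.7, 4.4, 4, 3.2
The 2 values of 9.1 occupy positions 1–2 → average rank (1+2)/2 = 1.5.
Treatment values → pooled ranks: 3.2→9, 4.7→6, 6.3→4, 8.6→3, 4.4→7
Rank sum = 9 + 6 + 4 + 3 + 7 = 29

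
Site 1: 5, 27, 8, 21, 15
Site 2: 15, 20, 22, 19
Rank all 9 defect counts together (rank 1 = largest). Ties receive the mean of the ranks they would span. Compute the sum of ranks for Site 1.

Sorted (descending): 27, 22, 21, 20, 19, 15, 15, 8, 5
The 2 values of 15 occupy positions 6–7 → average rank (6+7)/2 = 6.5.
Site 1 values → pooled ranks: 5→9, 27→1, 8→8, 21→3, 15→6.5
Rank sum = 9 + 1 + 8 + 3 + 6.5 = 27.5

27.5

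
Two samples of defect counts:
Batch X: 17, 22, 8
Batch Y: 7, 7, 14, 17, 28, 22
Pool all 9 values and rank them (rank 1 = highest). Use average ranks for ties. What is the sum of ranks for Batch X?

Sorted (descending): 28, 22, 22, 17, 17, 14, 8, 7, 7
The 2 values of 22 occupy positions 2–3 → average rank (2+3)/2 = 2.5.
The 2 values of 17 occupy positions 4–5 → average rank (4+5)/2 = 4.5.
The 2 values of 7 occupy positions 8–9 → average rank (8+9)/2 = 8.5.
Batch X values → pooled ranks: 17→4.5, 22→2.5, 8→7
Rank sum = 4.5 + 2.5 + 7 = 14

14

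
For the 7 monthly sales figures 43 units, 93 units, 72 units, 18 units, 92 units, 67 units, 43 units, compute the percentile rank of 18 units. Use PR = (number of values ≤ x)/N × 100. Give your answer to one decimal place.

N = 7.
Strictly below 18: 0. Equal to 18: 1.
PR = 1/7 × 100 = 14.3

14.3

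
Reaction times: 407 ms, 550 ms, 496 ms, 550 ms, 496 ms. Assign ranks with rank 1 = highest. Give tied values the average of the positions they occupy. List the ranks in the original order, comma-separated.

5, 1.5, 3.5, 1.5, 3.5

Sorted (descending): 550, 550, 496, 496, 407
The 2 values of 550 occupy positions 1–2 → average rank (1+2)/2 = 1.5.
The 2 values of 496 occupy positions 3–4 → average rank (3+4)/2 = 3.5.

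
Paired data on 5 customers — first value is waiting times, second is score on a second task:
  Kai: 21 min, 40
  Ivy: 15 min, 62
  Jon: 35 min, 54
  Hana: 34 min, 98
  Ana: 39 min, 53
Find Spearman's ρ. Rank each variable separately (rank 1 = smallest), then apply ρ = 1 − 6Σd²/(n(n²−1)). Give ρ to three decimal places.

-0.200

Ranks of variable 1: 2, 1, 4, 3, 5
Ranks of variable 2: 1, 4, 3, 5, 2
d = r₁ − r₂: 1, -3, 1, -2, 3
d²: 1, 9, 1, 4, 9; Σd² = 24
ρ = 1 − 6·24/(5·24) = 1 − 144/120 = -0.200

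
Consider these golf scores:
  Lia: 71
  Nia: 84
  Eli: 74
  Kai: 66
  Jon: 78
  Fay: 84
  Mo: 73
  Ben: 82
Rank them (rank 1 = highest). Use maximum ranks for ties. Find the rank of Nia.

Sorted (descending): 84, 84, 82, 78, 74, 73, 71, 66
The 2 values of 84 occupy positions 1–2 → each gets rank 2.
Nia has value 84 → rank 2.

2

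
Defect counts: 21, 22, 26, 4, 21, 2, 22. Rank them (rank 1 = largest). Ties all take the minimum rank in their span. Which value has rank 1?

Sorted (descending): 26, 22, 22, 21, 21, 4, 2
The 2 values of 22 occupy positions 2–3 → each gets rank 2.
The 2 values of 21 occupy positions 4–5 → each gets rank 4.
Rank 1 → value 26.

26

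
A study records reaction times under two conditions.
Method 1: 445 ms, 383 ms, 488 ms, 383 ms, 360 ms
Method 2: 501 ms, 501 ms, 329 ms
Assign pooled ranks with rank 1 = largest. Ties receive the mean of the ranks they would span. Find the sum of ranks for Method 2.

Sorted (descending): 501, 501, 488, 445, 383, 383, 360, 329
The 2 values of 501 occupy positions 1–2 → average rank (1+2)/2 = 1.5.
The 2 values of 383 occupy positions 5–6 → average rank (5+6)/2 = 5.5.
Method 2 values → pooled ranks: 501→1.5, 501→1.5, 329→8
Rank sum = 1.5 + 1.5 + 8 = 11

11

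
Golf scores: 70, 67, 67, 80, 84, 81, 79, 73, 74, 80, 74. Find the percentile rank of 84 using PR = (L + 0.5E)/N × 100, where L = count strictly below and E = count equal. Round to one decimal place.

95.5

N = 11.
Strictly below 84: 10. Equal to 84: 1.
PR = (10 + 0.5·1)/11 × 100 = 95.5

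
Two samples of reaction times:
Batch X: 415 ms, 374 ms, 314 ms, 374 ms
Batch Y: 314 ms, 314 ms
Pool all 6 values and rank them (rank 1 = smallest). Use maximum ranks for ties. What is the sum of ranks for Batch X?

19

Sorted (ascending): 314, 314, 314, 374, 374, 415
The 3 values of 314 occupy positions 1–3 → each gets rank 3.
The 2 values of 374 occupy positions 4–5 → each gets rank 5.
Batch X values → pooled ranks: 415→6, 374→5, 314→3, 374→5
Rank sum = 6 + 5 + 3 + 5 = 19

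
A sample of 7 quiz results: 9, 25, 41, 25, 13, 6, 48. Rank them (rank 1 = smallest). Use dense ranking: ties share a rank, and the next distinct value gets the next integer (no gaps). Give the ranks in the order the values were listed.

2, 4, 5, 4, 3, 1, 6

Sorted (ascending): 6, 9, 13, 25, 25, 41, 48
The 2 values of 25 share dense rank 4.
Remaining distinct values take the next consecutive integers.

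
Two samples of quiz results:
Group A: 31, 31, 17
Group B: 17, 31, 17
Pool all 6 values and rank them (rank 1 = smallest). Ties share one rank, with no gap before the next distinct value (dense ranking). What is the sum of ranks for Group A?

5

Sorted (ascending): 17, 17, 17, 31, 31, 31
The 3 values of 17 share dense rank 1.
The 3 values of 31 share dense rank 2.
Group A values → pooled ranks: 31→2, 31→2, 17→1
Rank sum = 2 + 2 + 1 = 5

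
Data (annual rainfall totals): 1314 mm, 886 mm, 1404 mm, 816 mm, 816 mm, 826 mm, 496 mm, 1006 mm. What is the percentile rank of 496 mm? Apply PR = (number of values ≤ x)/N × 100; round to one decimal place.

12.5

N = 8.
Strictly below 496: 0. Equal to 496: 1.
PR = 1/8 × 100 = 12.5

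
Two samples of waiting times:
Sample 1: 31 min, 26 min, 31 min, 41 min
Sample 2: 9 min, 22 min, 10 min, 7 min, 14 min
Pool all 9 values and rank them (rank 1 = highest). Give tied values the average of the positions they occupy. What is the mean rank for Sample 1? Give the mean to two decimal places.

Sorted (descending): 41, 31, 31, 26, 22, 14, 10, 9, 7
The 2 values of 31 occupy positions 2–3 → average rank (2+3)/2 = 2.5.
Sample 1 values → pooled ranks: 31→2.5, 26→4, 31→2.5, 41→1
Mean rank = (2.5 + 4 + 2.5 + 1) / 4 = 2.50

2.50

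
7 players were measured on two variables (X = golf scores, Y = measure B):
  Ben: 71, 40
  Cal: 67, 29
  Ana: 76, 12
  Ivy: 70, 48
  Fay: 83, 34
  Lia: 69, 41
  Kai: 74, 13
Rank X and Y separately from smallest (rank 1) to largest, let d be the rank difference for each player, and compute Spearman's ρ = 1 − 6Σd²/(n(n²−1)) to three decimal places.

-0.429

Ranks of variable 1: 4, 1, 6, 3, 7, 2, 5
Ranks of variable 2: 5, 3, 1, 7, 4, 6, 2
d = r₁ − r₂: -1, -2, 5, -4, 3, -4, 3
d²: 1, 4, 25, 16, 9, 16, 9; Σd² = 80
ρ = 1 − 6·80/(7·48) = 1 − 480/336 = -0.429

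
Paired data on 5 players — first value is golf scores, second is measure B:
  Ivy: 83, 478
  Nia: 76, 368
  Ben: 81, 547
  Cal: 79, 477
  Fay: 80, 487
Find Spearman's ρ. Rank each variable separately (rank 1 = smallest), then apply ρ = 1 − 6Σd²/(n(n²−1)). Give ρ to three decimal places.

0.700

Ranks of variable 1: 5, 1, 4, 2, 3
Ranks of variable 2: 3, 1, 5, 2, 4
d = r₁ − r₂: 2, 0, -1, 0, -1
d²: 4, 0, 1, 0, 1; Σd² = 6
ρ = 1 − 6·6/(5·24) = 1 − 36/120 = 0.700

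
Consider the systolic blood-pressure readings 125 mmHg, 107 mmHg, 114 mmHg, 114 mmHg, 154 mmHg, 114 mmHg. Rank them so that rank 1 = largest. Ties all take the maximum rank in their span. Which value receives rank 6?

Sorted (descending): 154, 125, 114, 114, 114, 107
The 3 values of 114 occupy positions 3–5 → each gets rank 5.
Rank 6 → value 107.

107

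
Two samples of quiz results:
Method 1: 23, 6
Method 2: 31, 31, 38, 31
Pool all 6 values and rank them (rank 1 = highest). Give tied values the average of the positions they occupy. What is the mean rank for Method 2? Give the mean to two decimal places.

2.50

Sorted (descending): 38, 31, 31, 31, 23, 6
The 3 values of 31 occupy positions 2–4 → average rank 3.
Method 2 values → pooled ranks: 31→3, 31→3, 38→1, 31→3
Mean rank = (3 + 3 + 1 + 3) / 4 = 2.50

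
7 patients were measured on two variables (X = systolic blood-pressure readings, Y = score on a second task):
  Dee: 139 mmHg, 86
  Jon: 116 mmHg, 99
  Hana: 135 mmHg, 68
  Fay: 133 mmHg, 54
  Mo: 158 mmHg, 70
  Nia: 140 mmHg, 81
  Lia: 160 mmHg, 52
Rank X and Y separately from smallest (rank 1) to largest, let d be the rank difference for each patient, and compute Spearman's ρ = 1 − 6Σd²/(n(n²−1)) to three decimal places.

-0.429

Ranks of variable 1: 4, 1, 3, 2, 6, 5, 7
Ranks of variable 2: 6, 7, 3, 2, 4, 5, 1
d = r₁ − r₂: -2, -6, 0, 0, 2, 0, 6
d²: 4, 36, 0, 0, 4, 0, 36; Σd² = 80
ρ = 1 − 6·80/(7·48) = 1 − 480/336 = -0.429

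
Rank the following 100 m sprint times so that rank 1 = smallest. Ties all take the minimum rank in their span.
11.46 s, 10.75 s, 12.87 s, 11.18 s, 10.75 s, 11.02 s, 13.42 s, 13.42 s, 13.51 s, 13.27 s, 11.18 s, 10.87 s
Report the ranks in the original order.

Sorted (ascending): 10.75, 10.75, 10.87, 11.02, 11.18, 11.18, 11.46, 12.87, 13.27, 13.42, 13.42, 13.51
The 2 values of 10.75 occupy positions 1–2 → each gets rank 1.
The 2 values of 11.18 occupy positions 5–6 → each gets rank 5.
The 2 values of 13.42 occupy positions 10–11 → each gets rank 10.

7, 1, 8, 5, 1, 4, 10, 10, 12, 9, 5, 3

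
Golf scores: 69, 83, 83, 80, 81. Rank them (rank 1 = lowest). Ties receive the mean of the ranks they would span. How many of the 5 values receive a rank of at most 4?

3

Sorted (ascending): 69, 80, 81, 83, 83
The 2 values of 83 occupy positions 4–5 → average rank (4+5)/2 = 4.5.
Ranks ≤ 4: {1, 2, 3} → 3 values.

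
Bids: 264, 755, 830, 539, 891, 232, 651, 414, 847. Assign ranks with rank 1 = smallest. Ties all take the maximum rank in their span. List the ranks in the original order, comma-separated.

2, 6, 7, 4, 9, 1, 5, 3, 8

Sorted (ascending): 232, 264, 414, 539, 651, 755, 830, 847, 891
No ties — each value takes its position as its rank.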